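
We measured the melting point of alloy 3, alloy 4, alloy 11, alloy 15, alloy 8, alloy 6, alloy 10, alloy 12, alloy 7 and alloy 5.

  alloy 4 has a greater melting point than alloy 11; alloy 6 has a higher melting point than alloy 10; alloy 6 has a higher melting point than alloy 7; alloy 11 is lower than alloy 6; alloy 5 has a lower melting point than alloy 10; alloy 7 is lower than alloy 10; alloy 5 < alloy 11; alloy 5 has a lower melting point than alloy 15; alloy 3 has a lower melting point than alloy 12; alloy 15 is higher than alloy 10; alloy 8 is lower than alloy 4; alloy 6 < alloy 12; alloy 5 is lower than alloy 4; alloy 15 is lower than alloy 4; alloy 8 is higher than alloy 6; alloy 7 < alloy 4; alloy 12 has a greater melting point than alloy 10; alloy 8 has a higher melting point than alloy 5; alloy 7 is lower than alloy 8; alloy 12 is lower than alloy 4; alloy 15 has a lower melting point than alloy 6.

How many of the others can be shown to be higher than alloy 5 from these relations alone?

7

Directly above alloy 5: alloy 10, alloy 11, alloy 15, alloy 8, alloy 4.
One step further: alloy 6, alloy 12 (7 so far).
Nothing else is reachable above alloy 5; 7 in all.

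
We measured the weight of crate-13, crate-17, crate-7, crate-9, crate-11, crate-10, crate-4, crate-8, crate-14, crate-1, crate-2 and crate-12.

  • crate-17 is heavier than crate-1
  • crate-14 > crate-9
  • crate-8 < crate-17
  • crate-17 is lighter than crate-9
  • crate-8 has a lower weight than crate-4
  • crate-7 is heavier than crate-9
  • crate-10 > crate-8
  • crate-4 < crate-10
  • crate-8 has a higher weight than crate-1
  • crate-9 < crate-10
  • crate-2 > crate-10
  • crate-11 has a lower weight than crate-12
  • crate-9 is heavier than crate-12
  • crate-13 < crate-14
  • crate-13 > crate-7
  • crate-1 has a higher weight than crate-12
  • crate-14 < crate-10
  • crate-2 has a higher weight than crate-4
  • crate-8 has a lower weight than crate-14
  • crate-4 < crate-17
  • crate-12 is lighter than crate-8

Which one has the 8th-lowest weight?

crate-7

Chaining the given pairs: crate-11 < crate-12 < crate-1 < crate-8 < crate-4 < crate-17 < crate-9 < crate-7 < crate-13 < crate-14 < crate-10 < crate-2.
The 8th smallest is crate-7.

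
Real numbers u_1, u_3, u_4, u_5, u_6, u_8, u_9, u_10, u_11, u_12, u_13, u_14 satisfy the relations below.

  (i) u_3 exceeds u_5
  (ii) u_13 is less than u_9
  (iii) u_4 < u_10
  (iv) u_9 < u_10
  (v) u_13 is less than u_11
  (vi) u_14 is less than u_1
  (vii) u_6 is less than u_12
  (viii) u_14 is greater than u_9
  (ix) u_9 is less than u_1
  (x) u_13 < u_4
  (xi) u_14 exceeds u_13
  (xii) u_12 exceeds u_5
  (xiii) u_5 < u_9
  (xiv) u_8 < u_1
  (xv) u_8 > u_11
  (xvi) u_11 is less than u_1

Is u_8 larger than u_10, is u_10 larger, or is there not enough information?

Following every chain through u_8: above u_8 we get u_1; below u_8 we get u_13, u_11.
u_10 is not reached, and no chain runs the other way from u_10 to u_8.
So the given relations leave the order of u_8 and u_10 undetermined.

undetermined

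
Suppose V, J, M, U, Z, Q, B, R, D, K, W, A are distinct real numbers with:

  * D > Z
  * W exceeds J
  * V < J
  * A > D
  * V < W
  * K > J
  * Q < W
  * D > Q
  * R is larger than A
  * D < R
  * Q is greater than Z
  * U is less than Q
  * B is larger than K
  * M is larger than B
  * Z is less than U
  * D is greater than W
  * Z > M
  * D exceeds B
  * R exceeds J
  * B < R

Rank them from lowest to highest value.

Nothing is placed below V, so it is least; from there V < J; J < K; K < B; B < M; M < Z; Z < U; U < Q; Q < W; W < D; D < A; A < R, each given directly.

V < J < K < B < M < Z < U < Q < W < D < A < R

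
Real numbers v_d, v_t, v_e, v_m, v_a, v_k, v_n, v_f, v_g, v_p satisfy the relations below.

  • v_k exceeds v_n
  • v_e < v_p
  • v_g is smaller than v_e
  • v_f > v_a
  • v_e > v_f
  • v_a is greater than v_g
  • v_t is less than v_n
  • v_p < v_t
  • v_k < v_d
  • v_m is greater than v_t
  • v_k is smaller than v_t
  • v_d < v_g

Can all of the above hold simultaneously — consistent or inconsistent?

We have v_t < v_n stated directly, yet also v_n < v_k < v_d < v_g < v_a < v_f < v_e < v_p < v_t by chaining the others — so v_n < v_t. Contradiction.

inconsistent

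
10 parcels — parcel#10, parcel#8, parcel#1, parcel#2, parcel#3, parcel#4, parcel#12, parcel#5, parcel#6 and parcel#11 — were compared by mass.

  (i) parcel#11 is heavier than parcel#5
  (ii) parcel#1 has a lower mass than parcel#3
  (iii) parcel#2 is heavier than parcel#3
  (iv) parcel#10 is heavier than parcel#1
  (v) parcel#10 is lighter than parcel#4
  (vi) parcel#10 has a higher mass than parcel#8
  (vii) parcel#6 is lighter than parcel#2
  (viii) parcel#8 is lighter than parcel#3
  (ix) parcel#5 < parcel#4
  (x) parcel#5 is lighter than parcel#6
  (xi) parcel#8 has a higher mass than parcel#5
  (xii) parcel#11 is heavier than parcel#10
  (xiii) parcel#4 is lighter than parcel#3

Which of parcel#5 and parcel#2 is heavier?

Link the given pairs in sequence: parcel#5 < parcel#8; parcel#8 < parcel#10; parcel#10 < parcel#4; parcel#4 < parcel#3; parcel#3 < parcel#2.
Chaining these gives parcel#5 < parcel#8 < parcel#10 < parcel#4 < parcel#3 < parcel#2.
So parcel#5 < parcel#2; parcel#2 is the heavier of the two.

parcel#2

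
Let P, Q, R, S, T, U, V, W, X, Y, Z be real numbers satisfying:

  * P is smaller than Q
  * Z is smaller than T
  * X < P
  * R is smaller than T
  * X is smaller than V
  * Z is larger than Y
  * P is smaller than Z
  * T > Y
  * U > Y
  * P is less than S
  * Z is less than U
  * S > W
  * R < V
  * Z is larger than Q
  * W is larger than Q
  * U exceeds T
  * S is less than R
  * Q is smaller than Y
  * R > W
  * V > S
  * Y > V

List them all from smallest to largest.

Nothing is placed below X, so it is least; from there X < P; P < Q; Q < W; W < S; S < R; R < V; V < Y; Y < Z; Z < T; T < U, each given directly.

X < P < Q < W < S < R < V < Y < Z < T < U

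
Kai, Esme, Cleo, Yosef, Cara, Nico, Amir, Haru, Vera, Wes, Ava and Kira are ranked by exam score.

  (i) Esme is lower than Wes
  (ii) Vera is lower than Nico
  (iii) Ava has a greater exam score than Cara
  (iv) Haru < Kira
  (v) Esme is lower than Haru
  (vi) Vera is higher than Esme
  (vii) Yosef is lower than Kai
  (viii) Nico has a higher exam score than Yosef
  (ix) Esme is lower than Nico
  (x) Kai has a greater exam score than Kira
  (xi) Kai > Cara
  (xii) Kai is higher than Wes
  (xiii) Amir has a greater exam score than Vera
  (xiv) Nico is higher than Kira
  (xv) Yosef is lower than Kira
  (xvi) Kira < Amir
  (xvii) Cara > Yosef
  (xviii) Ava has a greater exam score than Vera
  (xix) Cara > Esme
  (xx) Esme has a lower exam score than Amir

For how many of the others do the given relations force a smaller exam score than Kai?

6

From Kai the given relations immediately reach Yosef, Kira, Wes, Cara.
From those, Esme, Haru — 6 in total.
Nothing else is reachable below Kai; 6 in all.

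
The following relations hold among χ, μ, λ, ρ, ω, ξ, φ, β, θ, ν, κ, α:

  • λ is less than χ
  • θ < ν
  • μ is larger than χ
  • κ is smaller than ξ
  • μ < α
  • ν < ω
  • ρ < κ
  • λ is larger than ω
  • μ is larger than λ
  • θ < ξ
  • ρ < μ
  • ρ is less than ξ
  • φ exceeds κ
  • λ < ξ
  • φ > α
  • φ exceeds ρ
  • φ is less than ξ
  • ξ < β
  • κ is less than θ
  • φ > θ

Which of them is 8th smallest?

The consecutive relations fix a unique order: ρ < κ < θ < ν < ω < λ < χ < μ < α < φ < ξ < β.
Counting 8 from the smallest end gives μ.

μ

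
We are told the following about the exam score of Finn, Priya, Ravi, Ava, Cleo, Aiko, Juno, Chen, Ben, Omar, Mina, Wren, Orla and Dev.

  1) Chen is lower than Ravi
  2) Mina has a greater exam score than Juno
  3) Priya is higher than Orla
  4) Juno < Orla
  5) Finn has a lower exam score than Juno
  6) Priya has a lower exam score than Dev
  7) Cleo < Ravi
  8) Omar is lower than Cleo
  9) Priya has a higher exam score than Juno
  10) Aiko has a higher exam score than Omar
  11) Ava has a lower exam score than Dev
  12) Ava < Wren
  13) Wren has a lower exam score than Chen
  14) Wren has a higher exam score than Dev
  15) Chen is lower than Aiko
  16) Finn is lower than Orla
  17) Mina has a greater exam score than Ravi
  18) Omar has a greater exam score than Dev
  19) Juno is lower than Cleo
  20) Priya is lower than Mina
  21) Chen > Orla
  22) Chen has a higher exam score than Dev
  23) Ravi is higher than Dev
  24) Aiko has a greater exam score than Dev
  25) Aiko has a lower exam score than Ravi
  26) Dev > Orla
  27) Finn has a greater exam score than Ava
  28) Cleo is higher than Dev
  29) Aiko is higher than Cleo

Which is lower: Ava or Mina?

Ava

Ava < Finn and Finn < Juno give Ava < Juno.
With Juno < Orla: Ava < Finn < Juno < Orla.
Then Orla < Dev extends the chain to Dev.
Then Dev < Omar extends the chain to Omar.
With Omar < Cleo: Ava < Finn < Juno < Orla < Dev < Omar < Cleo.
Then Cleo < Aiko extends the chain to Aiko.
With Aiko < Ravi: Ava < Finn < Juno < Orla < Dev < Omar < Cleo < Aiko < Ravi.
With Ravi < Mina: Ava < Finn < Juno < Orla < Dev < Omar < Cleo < Aiko < Ravi < Mina.
So Ava < Mina; Ava is the lower of the two.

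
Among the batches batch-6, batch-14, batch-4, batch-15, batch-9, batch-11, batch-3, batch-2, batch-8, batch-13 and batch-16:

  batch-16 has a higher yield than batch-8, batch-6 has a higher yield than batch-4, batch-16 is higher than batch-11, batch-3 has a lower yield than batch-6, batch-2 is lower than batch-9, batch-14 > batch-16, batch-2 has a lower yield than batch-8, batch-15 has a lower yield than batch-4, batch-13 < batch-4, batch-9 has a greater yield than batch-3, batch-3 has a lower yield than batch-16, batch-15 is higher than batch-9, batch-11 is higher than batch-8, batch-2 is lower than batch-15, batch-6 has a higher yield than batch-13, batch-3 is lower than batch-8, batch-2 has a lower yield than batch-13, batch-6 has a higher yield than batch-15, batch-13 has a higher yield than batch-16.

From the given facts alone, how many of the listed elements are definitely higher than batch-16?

4

Directly above batch-16: batch-14, batch-13.
One step further: batch-4, batch-6 (4 so far).
No other element is forced above batch-16 by the given relations, so the count is 4.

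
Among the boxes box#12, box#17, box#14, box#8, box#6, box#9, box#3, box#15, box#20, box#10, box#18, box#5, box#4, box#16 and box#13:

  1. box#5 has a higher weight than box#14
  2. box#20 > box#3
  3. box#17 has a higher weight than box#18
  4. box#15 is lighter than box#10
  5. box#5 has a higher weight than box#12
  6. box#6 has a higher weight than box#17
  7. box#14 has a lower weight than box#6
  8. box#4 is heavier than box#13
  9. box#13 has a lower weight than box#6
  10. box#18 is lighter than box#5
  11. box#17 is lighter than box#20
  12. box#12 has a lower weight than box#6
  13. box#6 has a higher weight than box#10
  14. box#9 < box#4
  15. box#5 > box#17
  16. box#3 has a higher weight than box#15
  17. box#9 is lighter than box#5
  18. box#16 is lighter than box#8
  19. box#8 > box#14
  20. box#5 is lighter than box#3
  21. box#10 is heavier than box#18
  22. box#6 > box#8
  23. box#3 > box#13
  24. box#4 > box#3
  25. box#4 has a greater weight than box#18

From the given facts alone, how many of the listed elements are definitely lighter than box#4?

9

Directly below box#4: box#18, box#9, box#13, box#3.
One step further: box#15, box#5 (6 so far).
One step further: box#14, box#12, box#17 (9 so far).
Nothing else is reachable below box#4; 9 in all.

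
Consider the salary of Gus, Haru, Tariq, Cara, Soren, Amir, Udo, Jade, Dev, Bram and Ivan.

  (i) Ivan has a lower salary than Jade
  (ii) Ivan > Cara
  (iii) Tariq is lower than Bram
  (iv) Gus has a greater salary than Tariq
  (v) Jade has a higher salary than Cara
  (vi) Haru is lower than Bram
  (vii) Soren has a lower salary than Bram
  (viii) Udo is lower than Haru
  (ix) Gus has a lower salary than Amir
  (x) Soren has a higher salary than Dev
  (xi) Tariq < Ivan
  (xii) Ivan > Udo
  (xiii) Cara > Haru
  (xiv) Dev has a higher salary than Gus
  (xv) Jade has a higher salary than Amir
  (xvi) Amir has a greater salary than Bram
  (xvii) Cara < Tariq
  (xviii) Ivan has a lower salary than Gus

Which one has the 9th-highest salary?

Piecing the relations together gives one ordering: Udo < Haru < Cara < Tariq < Ivan < Gus < Dev < Soren < Bram < Amir < Jade.
The 9th largest is Cara.

Cara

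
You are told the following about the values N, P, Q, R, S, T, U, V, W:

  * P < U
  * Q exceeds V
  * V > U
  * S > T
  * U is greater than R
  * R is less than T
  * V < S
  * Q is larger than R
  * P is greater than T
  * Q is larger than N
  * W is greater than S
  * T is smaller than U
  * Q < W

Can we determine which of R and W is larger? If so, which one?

W

Chaining the given relations: R < T < P < U < V < S < W.
So W is larger.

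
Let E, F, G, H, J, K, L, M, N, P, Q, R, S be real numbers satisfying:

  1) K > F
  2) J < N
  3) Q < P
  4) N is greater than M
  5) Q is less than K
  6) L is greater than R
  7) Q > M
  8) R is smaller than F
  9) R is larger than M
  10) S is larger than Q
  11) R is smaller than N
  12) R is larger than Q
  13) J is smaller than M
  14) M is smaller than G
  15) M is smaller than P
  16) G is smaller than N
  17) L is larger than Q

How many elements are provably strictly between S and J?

Chaining upward from J reaches: M, G, Q, R, P, F, L, K, N.
Chaining downward from S reaches: M, Q.
Strictly between J and S are those in both lists: M, Q — 2 elements.

2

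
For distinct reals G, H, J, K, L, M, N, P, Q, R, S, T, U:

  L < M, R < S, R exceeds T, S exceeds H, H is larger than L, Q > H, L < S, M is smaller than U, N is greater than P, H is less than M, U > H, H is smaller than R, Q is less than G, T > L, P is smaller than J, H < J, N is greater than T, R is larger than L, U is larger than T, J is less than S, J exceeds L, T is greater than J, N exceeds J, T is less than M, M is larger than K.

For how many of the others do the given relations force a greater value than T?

From T the given relations immediately reach R, M, N, U.
From those, S — 5 in total.
No other element is forced above T by the given relations, so the count is 5.

5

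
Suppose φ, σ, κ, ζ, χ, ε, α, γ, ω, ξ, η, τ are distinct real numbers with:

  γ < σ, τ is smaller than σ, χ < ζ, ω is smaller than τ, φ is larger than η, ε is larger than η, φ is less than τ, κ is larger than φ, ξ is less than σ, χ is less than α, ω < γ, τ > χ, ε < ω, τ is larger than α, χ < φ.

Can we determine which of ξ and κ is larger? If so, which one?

undetermined

Following every chain through ξ: above ξ we get σ.
κ is not reached, and no chain runs the other way from κ to ξ.
So the given relations leave the order of ξ and κ undetermined.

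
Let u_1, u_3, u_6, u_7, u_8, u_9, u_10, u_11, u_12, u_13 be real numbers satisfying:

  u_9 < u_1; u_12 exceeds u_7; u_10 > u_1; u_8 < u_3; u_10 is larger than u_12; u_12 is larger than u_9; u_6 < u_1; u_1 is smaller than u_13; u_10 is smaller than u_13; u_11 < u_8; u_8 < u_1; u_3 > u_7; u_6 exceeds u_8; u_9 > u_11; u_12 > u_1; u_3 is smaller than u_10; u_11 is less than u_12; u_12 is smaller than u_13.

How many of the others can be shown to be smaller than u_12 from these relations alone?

6

From u_12 the given relations immediately reach u_11, u_7, u_9, u_1.
From those, u_8, u_6 — 6 in total.
Nothing else is reachable below u_12; 6 in all.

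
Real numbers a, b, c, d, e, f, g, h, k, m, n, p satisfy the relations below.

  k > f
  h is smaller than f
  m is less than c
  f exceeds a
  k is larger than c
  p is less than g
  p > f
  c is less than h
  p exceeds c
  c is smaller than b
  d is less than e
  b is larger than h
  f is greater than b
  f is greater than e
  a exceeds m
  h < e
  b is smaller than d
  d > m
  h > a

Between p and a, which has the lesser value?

a

The relevant relations are a < h; h < b; b < d; d < e; e < f; f < p.
Together: a < h < b < d < e < f < p.
So a < p; a is the smaller of the two.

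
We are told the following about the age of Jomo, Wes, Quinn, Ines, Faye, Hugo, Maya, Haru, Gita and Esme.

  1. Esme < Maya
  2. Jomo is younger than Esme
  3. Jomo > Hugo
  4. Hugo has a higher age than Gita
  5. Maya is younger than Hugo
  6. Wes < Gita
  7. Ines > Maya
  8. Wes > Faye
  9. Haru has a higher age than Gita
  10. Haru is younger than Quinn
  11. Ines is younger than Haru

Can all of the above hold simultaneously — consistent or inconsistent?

inconsistent

We have Maya < Hugo stated directly, yet also Hugo < Jomo < Esme < Maya by chaining the others — so Hugo < Maya. Contradiction.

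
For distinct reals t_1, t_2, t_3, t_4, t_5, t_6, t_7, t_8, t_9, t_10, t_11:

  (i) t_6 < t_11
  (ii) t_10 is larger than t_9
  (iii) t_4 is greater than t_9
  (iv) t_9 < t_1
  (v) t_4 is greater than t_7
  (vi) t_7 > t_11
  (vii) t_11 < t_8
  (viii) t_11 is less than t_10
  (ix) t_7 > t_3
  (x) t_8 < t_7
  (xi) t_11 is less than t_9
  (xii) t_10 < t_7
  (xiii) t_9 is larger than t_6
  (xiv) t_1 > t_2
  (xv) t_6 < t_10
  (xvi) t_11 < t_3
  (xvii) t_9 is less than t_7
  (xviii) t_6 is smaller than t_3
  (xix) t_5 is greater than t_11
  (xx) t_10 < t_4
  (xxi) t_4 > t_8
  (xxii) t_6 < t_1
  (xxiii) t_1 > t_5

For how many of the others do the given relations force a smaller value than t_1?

5

From t_1 the given relations immediately reach t_6, t_9, t_2, t_5.
From those, t_11 — 5 in total.
Nothing else is reachable below t_1; 5 in all.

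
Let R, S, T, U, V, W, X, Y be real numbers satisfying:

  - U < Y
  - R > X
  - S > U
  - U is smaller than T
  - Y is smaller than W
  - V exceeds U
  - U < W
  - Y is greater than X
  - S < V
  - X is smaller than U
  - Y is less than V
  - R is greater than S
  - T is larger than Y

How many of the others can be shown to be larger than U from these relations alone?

6

From U the given relations immediately reach Y, T, W, S, V.
From those, R — 6 in total.
Nothing else is reachable above U; 6 in all.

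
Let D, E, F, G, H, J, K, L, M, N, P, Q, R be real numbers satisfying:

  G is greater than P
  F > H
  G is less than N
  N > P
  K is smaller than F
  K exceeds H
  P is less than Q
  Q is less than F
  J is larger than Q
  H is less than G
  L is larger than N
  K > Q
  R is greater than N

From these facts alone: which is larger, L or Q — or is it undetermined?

undetermined

Following every chain through Q: above Q we get J, K, F; below Q we get P.
L is not reached, and no chain runs the other way from L to Q.
So the given relations leave the order of Q and L undetermined.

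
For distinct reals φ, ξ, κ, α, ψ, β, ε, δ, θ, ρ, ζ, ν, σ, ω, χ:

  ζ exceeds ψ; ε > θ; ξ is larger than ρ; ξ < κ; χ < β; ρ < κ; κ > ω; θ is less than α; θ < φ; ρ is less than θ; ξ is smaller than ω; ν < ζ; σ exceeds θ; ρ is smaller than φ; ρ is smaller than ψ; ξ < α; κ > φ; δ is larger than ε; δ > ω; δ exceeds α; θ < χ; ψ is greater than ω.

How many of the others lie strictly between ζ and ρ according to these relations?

The relations place ρ below ζ. An element lies strictly between them when it is forced above ρ and also forced below ζ.
Above ρ: {θ, χ, ξ, σ, φ, ω, κ, α, ψ, β, ε, δ}. Below ζ: {ξ, ω, ν, ψ}.
Intersection: {ξ, ω, ψ} — 3.

3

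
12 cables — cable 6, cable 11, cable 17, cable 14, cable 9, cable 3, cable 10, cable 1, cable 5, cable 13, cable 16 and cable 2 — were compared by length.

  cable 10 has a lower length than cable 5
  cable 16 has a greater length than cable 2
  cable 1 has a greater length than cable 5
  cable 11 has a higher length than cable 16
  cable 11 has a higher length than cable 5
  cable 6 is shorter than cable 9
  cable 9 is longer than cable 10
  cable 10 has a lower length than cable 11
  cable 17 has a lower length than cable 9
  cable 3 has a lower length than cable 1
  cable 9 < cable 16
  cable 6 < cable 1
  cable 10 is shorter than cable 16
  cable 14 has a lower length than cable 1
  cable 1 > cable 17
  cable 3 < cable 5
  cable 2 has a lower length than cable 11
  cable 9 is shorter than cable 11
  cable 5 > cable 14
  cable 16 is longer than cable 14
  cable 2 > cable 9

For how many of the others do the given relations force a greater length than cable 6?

The elements the relations force above cable 6 are cable 9, cable 1, cable 2, cable 16, cable 11 — no chain reaches any other.
That is 5.

5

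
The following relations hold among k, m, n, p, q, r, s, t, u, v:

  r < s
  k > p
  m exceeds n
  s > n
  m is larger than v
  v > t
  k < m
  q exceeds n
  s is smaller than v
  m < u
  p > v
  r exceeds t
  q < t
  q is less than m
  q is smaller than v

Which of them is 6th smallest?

Piecing the relations together gives one ordering: n < q < t < r < s < v < p < k < m < u.
Counting 6 from the smallest end gives v.

v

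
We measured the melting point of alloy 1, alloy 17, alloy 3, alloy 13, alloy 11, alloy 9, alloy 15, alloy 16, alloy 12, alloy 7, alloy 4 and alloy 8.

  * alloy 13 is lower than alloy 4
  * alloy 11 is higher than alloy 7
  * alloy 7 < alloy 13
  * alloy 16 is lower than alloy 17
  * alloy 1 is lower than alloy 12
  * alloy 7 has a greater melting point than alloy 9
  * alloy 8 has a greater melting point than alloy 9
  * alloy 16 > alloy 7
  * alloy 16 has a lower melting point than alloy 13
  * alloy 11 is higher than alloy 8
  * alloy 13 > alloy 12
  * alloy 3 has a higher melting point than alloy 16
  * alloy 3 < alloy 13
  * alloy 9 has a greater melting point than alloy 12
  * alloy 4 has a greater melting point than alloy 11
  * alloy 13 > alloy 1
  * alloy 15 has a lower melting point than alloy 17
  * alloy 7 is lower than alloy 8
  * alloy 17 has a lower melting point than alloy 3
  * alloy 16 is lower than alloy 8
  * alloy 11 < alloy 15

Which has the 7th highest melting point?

The consecutive relations fix a unique order: alloy 1 < alloy 12 < alloy 9 < alloy 7 < alloy 16 < alloy 8 < alloy 11 < alloy 15 < alloy 17 < alloy 3 < alloy 13 < alloy 4.
Counting 7 from the largest end gives alloy 8.

alloy 8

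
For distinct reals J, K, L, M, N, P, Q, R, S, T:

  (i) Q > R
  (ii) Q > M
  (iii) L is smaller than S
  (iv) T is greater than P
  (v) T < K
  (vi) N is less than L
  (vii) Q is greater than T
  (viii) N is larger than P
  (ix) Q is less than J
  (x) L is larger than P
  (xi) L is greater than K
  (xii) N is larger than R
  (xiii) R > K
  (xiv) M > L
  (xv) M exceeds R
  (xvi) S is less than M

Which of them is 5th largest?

The consecutive relations fix a unique order: P < T < K < R < N < L < S < M < Q < J.
Counting 5 from the largest end gives L.

L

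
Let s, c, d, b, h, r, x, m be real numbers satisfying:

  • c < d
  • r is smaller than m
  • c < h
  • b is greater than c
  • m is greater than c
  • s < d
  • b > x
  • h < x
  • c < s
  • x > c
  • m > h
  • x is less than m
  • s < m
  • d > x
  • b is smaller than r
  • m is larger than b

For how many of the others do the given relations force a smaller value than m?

6

From m the given relations immediately reach c, s, h, x, b, r.
No other element is forced below m by the given relations, so the count is 6.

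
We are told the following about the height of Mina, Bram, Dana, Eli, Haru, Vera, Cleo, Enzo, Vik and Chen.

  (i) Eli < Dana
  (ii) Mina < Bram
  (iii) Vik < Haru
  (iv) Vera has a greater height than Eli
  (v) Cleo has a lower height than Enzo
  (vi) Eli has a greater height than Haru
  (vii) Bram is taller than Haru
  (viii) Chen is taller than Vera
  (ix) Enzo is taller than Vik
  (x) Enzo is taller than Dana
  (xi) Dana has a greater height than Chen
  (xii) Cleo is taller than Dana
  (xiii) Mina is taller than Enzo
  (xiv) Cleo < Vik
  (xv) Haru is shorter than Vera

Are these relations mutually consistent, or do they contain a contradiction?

We have Dana < Cleo stated directly, yet also Cleo < Vik < Haru < Eli < Vera < Chen < Dana by chaining the others — so Cleo < Dana. Contradiction.

inconsistent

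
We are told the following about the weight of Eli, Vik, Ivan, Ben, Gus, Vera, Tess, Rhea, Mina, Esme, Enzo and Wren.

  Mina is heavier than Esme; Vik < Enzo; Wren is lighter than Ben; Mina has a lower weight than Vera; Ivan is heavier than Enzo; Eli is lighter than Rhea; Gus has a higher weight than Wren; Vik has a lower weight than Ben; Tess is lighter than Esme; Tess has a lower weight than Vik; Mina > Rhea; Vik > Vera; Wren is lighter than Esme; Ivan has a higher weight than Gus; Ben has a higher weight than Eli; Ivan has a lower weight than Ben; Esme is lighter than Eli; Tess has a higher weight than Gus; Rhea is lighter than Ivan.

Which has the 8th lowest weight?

Piecing the relations together gives one ordering: Wren < Gus < Tess < Esme < Eli < Rhea < Mina < Vera < Vik < Enzo < Ivan < Ben.
Counting 8 from the smallest end gives Vera.

Vera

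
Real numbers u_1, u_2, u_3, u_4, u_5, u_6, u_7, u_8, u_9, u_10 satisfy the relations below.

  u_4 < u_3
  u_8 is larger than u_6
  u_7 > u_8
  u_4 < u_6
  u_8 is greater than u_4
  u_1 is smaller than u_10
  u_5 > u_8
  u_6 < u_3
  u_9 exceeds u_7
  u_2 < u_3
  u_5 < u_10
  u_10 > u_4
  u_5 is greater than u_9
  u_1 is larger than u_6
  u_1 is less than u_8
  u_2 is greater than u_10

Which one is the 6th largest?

The consecutive relations fix a unique order: u_4 < u_6 < u_1 < u_8 < u_7 < u_9 < u_5 < u_10 < u_2 < u_3.
The 6th largest is u_7.

u_7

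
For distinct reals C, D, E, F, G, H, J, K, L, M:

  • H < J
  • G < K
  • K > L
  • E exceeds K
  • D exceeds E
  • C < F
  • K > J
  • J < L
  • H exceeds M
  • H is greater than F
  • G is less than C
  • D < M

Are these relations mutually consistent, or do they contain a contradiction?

Chaining the given relations yields H < J < L < K < E < D < M, so H < M. But one relation states M < H. These cannot both hold.

inconsistent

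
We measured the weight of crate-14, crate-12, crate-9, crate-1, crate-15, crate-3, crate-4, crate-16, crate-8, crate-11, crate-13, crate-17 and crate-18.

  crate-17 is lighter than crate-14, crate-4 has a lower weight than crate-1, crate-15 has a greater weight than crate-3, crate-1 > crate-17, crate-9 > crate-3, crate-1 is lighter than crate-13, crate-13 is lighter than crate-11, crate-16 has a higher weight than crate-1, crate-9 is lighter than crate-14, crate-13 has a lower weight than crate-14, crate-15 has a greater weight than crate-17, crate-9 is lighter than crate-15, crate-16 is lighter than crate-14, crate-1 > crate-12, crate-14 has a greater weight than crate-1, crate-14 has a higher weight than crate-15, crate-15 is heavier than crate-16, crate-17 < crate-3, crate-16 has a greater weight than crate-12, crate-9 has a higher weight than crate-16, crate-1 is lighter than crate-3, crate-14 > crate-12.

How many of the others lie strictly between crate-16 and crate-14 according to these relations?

2

The relations place crate-16 below crate-14. An element lies strictly between them when it is forced above crate-16 and also forced below crate-14.
Above crate-16: {crate-9, crate-15}. Below crate-14: {crate-17, crate-4, crate-12, crate-1, crate-3, crate-9, crate-13, crate-15}.
Intersection: {crate-9, crate-15} — 2.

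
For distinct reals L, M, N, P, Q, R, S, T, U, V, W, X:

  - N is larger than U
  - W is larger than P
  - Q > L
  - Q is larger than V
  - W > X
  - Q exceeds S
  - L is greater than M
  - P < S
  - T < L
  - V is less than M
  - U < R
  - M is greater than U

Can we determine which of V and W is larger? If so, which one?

Following every chain through V: above V we get M, L, Q.
W is not reached, and no chain runs the other way from W to V.
So the given relations leave the order of V and W undetermined.

undetermined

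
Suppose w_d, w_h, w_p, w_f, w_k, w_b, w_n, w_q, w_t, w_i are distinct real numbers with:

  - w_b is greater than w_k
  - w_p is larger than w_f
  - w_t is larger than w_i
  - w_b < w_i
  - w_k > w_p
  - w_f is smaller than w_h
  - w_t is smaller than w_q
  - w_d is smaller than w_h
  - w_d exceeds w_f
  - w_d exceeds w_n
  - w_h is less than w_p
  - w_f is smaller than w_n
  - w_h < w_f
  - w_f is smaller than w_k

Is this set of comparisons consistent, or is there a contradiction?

inconsistent

We have w_h < w_f stated directly, yet also w_f < w_n < w_d < w_h by chaining the others — so w_f < w_h. Contradiction.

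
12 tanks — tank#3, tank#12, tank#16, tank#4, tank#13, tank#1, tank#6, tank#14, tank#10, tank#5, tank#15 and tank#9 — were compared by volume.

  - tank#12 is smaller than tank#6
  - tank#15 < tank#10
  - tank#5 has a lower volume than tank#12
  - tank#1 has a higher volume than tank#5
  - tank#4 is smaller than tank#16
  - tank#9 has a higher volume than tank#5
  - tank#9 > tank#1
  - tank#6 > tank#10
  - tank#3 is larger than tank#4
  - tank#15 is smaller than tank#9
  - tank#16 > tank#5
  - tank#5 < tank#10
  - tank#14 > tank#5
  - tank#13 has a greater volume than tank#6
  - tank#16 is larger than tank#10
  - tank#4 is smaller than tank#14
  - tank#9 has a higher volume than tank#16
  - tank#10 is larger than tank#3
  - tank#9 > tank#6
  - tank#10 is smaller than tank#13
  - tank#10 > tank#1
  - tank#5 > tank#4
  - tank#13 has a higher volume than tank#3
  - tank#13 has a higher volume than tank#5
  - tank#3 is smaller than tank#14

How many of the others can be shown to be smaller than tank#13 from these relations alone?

The elements the relations force below tank#13 are tank#4, tank#5, tank#12, tank#3, tank#15, tank#1, tank#10, tank#6 — no chain reaches any other.
That is 8.

8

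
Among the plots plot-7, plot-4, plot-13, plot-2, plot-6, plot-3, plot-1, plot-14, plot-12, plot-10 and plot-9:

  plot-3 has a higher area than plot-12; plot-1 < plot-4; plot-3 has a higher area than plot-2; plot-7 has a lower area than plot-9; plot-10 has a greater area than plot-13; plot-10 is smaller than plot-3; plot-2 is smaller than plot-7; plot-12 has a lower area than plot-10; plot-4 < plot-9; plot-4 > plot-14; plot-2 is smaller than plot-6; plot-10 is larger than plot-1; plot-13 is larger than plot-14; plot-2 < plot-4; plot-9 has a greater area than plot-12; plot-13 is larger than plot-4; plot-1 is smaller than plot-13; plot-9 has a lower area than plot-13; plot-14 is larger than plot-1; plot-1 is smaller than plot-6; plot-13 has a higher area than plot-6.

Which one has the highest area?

plot-3

plot-2 is not greatest since plot-2 < plot-7; plot-12 is not greatest since plot-12 < plot-10; plot-7 is not greatest since plot-7 < plot-9; plot-1 is not greatest since plot-1 < plot-14; plot-14 is not greatest since plot-14 < plot-4; plot-4 is not greatest since plot-4 < plot-9; plot-6 is not greatest since plot-6 < plot-13; plot-9 is not greatest since plot-9 < plot-13; plot-13 is not greatest since plot-13 < plot-10; plot-10 is not greatest since plot-10 < plot-3.
Only plot-3 has nothing above it, so plot-3 is the highest area.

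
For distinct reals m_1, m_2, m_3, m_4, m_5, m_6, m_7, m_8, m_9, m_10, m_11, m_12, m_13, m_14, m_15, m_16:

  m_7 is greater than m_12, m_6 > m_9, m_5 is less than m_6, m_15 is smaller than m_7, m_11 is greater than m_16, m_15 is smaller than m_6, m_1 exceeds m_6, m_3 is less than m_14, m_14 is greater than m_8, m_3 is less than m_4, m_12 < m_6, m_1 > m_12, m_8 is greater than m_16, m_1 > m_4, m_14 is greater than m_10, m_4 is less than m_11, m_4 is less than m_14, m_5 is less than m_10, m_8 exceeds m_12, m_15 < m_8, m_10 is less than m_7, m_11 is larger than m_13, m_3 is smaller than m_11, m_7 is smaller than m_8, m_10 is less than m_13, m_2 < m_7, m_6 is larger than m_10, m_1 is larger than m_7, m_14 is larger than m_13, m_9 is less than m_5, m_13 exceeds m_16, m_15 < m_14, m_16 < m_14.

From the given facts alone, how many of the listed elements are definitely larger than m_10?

7

The elements the relations force above m_10 are m_13, m_7, m_8, m_14, m_6, m_11, m_1 — no chain reaches any other.
That is 7.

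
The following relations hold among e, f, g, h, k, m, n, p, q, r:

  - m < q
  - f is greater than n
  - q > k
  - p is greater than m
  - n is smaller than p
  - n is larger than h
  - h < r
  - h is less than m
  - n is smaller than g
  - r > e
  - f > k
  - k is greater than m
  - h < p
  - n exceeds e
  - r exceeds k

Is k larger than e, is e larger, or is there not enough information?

undetermined

Following every chain through e: above e we get n, g, f, r, p.
k is not reached, and no chain runs the other way from k to e.
So the given relations leave the order of e and k undetermined.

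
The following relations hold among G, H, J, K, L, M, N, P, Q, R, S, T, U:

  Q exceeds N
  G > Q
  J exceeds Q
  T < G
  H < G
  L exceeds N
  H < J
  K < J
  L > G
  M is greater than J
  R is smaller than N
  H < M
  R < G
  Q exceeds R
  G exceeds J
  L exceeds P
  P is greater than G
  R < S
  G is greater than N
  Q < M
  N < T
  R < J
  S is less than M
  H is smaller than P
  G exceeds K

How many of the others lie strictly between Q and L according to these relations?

The relations place Q below L. An element lies strictly between them when it is forced above Q and also forced below L.
Above Q: {J, M, G, P}. Below L: {K, H, R, N, T, J, G, P}.
Intersection: {J, G, P} — 3.

3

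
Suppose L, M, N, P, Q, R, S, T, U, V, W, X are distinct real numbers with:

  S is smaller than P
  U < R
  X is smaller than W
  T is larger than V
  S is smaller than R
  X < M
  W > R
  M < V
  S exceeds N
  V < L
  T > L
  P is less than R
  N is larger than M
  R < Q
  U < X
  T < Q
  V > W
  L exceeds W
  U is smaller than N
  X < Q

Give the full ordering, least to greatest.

Each adjacent pair is fixed by a given relation: U < X; X < M; M < N; N < S; S < P; P < R; R < W; W < V; V < L; L < T; T < Q. Chaining them end to end gives the full order.

U < X < M < N < S < P < R < W < V < L < T < Q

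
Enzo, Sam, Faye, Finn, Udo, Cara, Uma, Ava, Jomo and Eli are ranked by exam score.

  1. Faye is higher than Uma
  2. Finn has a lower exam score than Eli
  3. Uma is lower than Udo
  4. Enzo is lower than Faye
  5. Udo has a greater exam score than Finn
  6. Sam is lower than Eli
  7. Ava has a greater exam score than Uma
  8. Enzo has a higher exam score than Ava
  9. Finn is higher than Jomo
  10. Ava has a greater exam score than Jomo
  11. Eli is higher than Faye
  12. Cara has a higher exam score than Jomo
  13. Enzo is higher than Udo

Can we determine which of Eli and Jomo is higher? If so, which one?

Eli

Jomo < Finn and Finn < Udo give Jomo < Udo.
With Udo < Enzo: Jomo < Finn < Udo < Enzo.
With Enzo < Faye: Jomo < Finn < Udo < Enzo < Faye.
With Faye < Eli: Jomo < Finn < Udo < Enzo < Faye < Eli.
So Eli is higher.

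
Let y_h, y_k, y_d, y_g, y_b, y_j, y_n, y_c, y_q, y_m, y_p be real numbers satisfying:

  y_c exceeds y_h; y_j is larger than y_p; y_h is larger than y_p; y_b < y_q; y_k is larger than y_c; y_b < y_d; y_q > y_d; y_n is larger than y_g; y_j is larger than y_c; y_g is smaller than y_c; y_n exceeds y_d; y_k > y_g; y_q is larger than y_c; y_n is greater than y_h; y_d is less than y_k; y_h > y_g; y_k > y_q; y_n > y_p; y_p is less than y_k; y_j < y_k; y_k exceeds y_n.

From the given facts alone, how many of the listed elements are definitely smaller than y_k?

9

From y_k the given relations immediately reach y_g, y_p, y_d, y_c, y_n, y_j, y_q.
From those, y_b, y_h — 9 in total.
Nothing else is reachable below y_k; 9 in all.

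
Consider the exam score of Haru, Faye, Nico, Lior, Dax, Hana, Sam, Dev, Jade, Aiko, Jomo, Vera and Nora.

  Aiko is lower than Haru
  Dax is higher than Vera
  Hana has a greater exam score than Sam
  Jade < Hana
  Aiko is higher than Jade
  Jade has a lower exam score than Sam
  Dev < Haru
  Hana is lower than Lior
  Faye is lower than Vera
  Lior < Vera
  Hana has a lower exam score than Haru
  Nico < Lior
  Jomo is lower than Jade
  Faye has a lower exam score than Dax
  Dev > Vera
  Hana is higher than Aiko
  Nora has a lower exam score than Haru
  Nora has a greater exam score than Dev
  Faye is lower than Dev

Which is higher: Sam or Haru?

Chaining the given relations: Sam < Hana < Lior < Vera < Dev < Nora < Haru.
So Sam < Haru; Haru is the higher of the two.

Haru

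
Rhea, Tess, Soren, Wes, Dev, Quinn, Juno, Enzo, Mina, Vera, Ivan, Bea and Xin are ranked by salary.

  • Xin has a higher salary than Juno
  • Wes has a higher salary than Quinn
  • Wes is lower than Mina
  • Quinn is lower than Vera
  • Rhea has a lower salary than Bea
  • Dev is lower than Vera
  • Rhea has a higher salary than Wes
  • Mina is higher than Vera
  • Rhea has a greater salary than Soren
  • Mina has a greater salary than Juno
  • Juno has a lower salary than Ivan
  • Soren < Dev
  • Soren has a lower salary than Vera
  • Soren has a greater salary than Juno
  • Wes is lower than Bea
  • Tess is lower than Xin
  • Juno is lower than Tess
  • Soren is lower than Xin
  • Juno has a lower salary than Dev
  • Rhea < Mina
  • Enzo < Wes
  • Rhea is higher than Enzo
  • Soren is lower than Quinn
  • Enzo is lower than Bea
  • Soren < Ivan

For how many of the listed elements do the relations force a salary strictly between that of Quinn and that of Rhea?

1

The relations place Quinn below Rhea. An element lies strictly between them when it is forced above Quinn and also forced below Rhea.
Above Quinn: {Wes, Vera, Mina, Bea}. Below Rhea: {Enzo, Juno, Soren, Wes}.
Intersection: {Wes} — 1.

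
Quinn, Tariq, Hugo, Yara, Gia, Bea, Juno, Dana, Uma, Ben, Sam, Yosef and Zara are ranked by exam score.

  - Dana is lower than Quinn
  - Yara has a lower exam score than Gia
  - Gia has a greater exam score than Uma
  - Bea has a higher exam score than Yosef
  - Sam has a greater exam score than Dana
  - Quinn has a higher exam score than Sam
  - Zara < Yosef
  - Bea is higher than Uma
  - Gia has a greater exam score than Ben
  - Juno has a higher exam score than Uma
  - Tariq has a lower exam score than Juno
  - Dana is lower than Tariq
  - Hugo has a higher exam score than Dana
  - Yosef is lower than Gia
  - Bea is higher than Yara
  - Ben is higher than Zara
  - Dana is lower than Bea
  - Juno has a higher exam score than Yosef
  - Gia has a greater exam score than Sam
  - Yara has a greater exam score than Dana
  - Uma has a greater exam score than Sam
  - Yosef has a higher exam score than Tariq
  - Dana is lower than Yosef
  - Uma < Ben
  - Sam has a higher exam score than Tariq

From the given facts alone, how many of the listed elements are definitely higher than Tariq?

From Tariq the given relations immediately reach Sam, Yosef, Juno.
From those, Uma, Quinn, Bea, Gia — 7 in total.
From those, Ben — 8 in total.
Nothing else is reachable above Tariq; 8 in all.

8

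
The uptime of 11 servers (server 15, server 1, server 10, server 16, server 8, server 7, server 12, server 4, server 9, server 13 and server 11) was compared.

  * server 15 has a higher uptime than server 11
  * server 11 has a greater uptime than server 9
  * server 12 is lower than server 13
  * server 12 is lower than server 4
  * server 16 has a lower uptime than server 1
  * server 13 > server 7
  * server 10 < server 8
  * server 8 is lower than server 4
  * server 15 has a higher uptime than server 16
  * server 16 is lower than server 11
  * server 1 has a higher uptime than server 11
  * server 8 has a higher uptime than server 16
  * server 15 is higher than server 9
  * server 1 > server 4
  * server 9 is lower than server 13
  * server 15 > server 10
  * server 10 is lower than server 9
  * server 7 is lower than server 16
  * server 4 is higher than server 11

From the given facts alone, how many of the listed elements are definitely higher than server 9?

5

The elements the relations force above server 9 are server 11, server 15, server 13, server 4, server 1 — no chain reaches any other.
That is 5.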